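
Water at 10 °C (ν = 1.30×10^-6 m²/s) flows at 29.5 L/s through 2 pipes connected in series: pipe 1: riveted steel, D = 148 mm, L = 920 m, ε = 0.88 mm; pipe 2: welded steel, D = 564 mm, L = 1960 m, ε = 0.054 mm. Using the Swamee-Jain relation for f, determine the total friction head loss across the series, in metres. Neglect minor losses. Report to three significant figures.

H ≈ 30.5 m

Pipe 1: V = 1.715 m/s, Re = 1.95×10^5, ε/D = 0.00595, f = 0.03263, h_1 = f(L/D)V²/2g = 30.40 m
Pipe 2: V = 0.1181 m/s, Re = 5.12×10^4, ε/D = 9.57×10^-5, f = 0.02104, h_2 = f(L/D)V²/2g = 0.05196 m
Series → Q common, losses add: H = Σh = 30.45 m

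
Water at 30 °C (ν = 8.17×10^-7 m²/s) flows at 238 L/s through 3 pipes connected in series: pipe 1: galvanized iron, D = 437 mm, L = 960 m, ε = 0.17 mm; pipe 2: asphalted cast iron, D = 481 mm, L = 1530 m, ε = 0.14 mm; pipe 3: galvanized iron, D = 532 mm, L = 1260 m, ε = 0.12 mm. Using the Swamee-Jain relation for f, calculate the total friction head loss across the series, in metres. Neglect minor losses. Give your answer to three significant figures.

Pipe 1: V = 1.587 m/s, Re = 8.49×10^5, ε/D = 3.89×10^-4, f = 0.01660, h_1 = f(L/D)V²/2g = 4.680 m
Pipe 2: V = 1.310 m/s, Re = 7.71×10^5, ε/D = 2.91×10^-4, f = 0.01587, h_2 = f(L/D)V²/2g = 4.415 m
Pipe 3: V = 1.071 m/s, Re = 6.97×10^5, ε/D = 2.26×10^-4, f = 0.01537, h_3 = f(L/D)V²/2g = 2.126 m
Series → Q common, losses add: H = Σh = 11.22 m

H ≈ 11.2 m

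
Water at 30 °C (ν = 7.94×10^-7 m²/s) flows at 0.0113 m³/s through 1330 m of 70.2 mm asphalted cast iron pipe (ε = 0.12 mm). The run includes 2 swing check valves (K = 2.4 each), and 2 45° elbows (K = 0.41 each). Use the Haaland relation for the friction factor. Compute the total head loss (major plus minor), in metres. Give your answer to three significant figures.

H_L ≈ 193 m

V = 4Q/(πD²) = 2.920 m/s; V²/2g = 0.4344 m
Re = 2.58×10^5, ε/D = 0.00171 → f = 0.02320 (Haaland)
Major: h_f = f(L/D)·V²/2g = 0.02320·18946·0.4344 = 191.0 m
Minor: ΣK = 5.62; h_m = ΣK·V²/2g = 2.442 m
Total H_L = 191.0 + 2.442 = 193.4 m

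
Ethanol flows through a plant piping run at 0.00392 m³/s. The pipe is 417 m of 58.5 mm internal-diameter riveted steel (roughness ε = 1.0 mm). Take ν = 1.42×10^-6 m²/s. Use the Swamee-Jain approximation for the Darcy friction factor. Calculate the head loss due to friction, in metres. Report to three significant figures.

V = 4Q/(πD²) = 4·0.00392/(π·0.0585²) = 1.458 m/s
Re = VD/ν = 1.458·0.0585/1.42×10^-6 = 6.01×10^4 → turbulent
ε/D = 1.0/58.5 = 0.0171
Swamee-Jain: f = 0.04688
h_f = f(L/D)V²/(2g) = 0.04688·(417/0.0585)·1.458²/(2·9.81) = 36.23 m

h_f ≈ 36.2 m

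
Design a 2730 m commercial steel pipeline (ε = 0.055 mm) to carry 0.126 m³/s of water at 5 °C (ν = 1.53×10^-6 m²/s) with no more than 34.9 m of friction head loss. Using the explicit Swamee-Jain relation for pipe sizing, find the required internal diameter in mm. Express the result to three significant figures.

D ≈ 281 mm

Swamee-Jain (Type III): D = 0.66·[ε^1.25·(LQ²/(gh_f))^4.75 + ν·Q^9.4·(L/(gh_f))^5.2]^0.04
LQ²/(gh_f) = 0.1266; L/(gh_f) = 7.974
Term 1 = ε^1.25·(…)^4.75 = 2.58×10^-10; Term 2 = ν·Q^9.4·(…)^5.2 = 2.61×10^-10
D = 0.66·(2.58×10^-10 + 2.61×10^-10)^0.04 = 0.2806 m = 281 mm
Check: V = 2.04 m/s, Re = 3.74×10^5, f = 0.01590, h_f = 32.7 m ≈ 34.9 m ✓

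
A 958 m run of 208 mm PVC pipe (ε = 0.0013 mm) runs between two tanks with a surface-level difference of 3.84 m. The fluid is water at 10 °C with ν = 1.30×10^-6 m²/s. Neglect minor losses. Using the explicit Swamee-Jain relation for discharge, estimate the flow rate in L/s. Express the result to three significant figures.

Swamee-Jain (Type II): Q = -0.965·√(gD⁵h_f/L)·ln[ε/(3.7D) + √(3.17ν²L/(gD³h_f))]
√(gD⁵h_f/L) = √(9.81·0.208⁵·3.84/958) = 0.003913
ε/(3.7D) = 1.69×10^-6; √(3.17ν²L/(gD³h_f)) = 1.23×10^-4
Q = -0.965·0.003913·ln(1.247×10^-4) = 0.03394 m³/s
Check: V = 0.999 m/s, Re = 1.60×10^5, f = 0.01628, h_f = 3.81 m ≈ 3.84 m ✓

Q ≈ 33.9 L/s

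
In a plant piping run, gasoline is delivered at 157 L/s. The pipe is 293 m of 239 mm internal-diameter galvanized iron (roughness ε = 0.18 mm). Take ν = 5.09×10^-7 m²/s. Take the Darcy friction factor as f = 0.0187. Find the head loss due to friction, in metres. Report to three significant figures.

h_f ≈ 14.3 m

V = 4Q/(πD²) = 4·0.157/(π·0.239²) = 3.500 m/s
h_f = f(L/D)V²/(2g) = 0.01870·(293/0.239)·3.500²/(2·9.81) = 14.31 m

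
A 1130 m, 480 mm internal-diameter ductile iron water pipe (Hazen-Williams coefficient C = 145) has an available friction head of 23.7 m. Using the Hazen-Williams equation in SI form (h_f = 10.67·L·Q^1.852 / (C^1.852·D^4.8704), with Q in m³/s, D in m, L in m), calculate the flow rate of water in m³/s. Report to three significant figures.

Rearranging: Q = [h_f·C^1.852·D^4.8704 / (10.67·L)]^(1/1.852)
Q = [23.7·145^1.852·0.480^4.8704 / (10.67·1130)]^0.540 = 0.7273 m³/s

Q ≈ 0.727 m³/s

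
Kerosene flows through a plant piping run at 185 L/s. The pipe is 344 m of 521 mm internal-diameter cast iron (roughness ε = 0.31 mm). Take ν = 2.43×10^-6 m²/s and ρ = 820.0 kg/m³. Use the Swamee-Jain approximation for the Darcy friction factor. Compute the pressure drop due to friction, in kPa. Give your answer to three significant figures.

Δp ≈ 3.98 kPa

V = 4Q/(πD²) = 4·0.185/(π·0.521²) = 0.8678 m/s
Re = VD/ν = 0.8678·0.521/2.43×10^-6 = 1.86×10^5 → turbulent
ε/D = 0.31/521 = 5.95×10^-4
Swamee-Jain: f = 0.01953
h_f = f(L/D)V²/(2g) = 0.01953·(344/0.521)·0.8678²/(2·9.81) = 0.4950 m
Δp = ρg·h_f = 820.0·9.81·0.4950 = 3.982 kPa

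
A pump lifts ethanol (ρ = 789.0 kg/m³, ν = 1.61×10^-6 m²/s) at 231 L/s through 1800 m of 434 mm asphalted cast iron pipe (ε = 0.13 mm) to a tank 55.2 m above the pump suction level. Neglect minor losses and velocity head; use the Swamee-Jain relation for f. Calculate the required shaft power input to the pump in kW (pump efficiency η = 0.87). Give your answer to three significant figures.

V = 4Q/(πD²) = 1.562 m/s; Re = 4.21×10^5; ε/D = 3.00×10^-4; f = 0.01658
h_f = f(L/D)V²/2g = 8.544 m
Total head H = z + h_f = 55.2 + 8.544 = 63.74 m
P_hyd = ρgQH = 789.0·9.81·0.231·63.74 = 114.0 kW
P_shaft = P_hyd/η = 114.0/0.87 = 131.0 kW

P_shaft ≈ 131 kW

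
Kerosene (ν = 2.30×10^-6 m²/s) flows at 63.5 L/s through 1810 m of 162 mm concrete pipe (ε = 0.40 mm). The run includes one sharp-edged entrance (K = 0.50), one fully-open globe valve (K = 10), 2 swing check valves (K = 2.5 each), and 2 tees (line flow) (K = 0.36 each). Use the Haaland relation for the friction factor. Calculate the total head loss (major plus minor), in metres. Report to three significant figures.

V = 4Q/(πD²) = 3.081 m/s; V²/2g = 0.4837 m
Re = 2.17×10^5, ε/D = 0.00247 → f = 0.02547 (Haaland)
Major: h_f = f(L/D)·V²/2g = 0.02547·11173·0.4837 = 137.7 m
Minor: ΣK = 16.2; h_m = ΣK·V²/2g = 7.846 m
Total H_L = 137.7 + 7.846 = 145.5 m

H_L ≈ 146 m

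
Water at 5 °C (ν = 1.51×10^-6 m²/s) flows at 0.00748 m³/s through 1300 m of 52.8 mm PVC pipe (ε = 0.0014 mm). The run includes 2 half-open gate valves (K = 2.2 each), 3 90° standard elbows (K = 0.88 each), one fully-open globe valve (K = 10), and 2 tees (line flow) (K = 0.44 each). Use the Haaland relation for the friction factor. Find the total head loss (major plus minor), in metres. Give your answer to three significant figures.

H_L ≈ 264 m

V = 4Q/(πD²) = 3.416 m/s; V²/2g = 0.5948 m
Re = 1.19×10^5, ε/D = 2.65×10^-5 → f = 0.01730 (Haaland)
Major: h_f = f(L/D)·V²/2g = 0.01730·24621·0.5948 = 253.3 m
Minor: ΣK = 17.9; h_m = ΣK·V²/2g = 10.66 m
Total H_L = 253.3 + 10.66 = 264.0 m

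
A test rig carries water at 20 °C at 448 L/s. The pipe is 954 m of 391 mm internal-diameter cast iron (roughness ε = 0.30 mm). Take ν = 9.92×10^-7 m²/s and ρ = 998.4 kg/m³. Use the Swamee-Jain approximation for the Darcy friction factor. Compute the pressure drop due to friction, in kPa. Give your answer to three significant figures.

V = 4Q/(πD²) = 4·0.448/(π·0.391²) = 3.731 m/s
Re = VD/ν = 3.731·0.391/9.92×10^-7 = 1.47×10^6 → turbulent
ε/D = 0.30/391 = 7.67×10^-4
Swamee-Jain: f = 0.01876
h_f = f(L/D)V²/(2g) = 0.01876·(954/0.391)·3.731²/(2·9.81) = 32.47 m
Δp = ρg·h_f = 998.4·9.81·32.47 = 318.1 kPa

Δp ≈ 318 kPa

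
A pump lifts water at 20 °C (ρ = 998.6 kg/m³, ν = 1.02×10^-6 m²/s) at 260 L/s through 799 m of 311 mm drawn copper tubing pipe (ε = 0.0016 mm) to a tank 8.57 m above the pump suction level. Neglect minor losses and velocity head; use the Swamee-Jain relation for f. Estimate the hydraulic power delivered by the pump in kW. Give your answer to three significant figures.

P_hyd ≈ 67.4 kW

V = 4Q/(πD²) = 3.423 m/s; Re = 1.04×10^6; ε/D = 5.14×10^-6; f = 0.01166
h_f = f(L/D)V²/2g = 17.88 m
Total head H = z + h_f = 8.57 + 17.88 = 26.45 m
P_hyd = ρgQH = 998.6·9.81·0.260·26.45 = 67.37 kW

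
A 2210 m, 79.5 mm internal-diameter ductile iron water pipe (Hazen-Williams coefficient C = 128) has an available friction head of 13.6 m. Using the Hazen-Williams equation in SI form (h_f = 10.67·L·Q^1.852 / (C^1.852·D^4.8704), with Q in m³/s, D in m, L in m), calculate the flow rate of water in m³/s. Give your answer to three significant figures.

Rearranging: Q = [h_f·C^1.852·D^4.8704 / (10.67·L)]^(1/1.852)
Q = [13.6·128^1.852·0.0795^4.8704 / (10.67·2210)]^0.540 = 0.002927 m³/s

Q ≈ 0.00293 m³/s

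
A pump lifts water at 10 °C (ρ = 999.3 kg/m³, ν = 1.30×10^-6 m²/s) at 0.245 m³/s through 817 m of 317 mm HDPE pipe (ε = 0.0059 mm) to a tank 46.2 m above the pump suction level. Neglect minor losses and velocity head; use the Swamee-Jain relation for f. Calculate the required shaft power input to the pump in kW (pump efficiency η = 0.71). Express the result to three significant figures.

P_shaft ≈ 210 kW

V = 4Q/(πD²) = 3.104 m/s; Re = 7.57×10^5; ε/D = 1.86×10^-5; f = 0.01255
h_f = f(L/D)V²/2g = 15.88 m
Total head H = z + h_f = 46.2 + 15.88 = 62.08 m
P_hyd = ρgQH = 999.3·9.81·0.245·62.08 = 149.1 kW
P_shaft = P_hyd/η = 149.1/0.71 = 210.0 kW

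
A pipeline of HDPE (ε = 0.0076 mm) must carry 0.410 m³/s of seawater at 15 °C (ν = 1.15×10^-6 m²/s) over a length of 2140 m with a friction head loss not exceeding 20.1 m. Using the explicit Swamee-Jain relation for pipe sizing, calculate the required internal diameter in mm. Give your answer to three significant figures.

Swamee-Jain (Type III): D = 0.66·[ε^1.25·(LQ²/(gh_f))^4.75 + ν·Q^9.4·(L/(gh_f))^5.2]^0.04
LQ²/(gh_f) = 1.824; L/(gh_f) = 10.85
Term 1 = ε^1.25·(…)^4.75 = 6.94×10^-6; Term 2 = ν·Q^9.4·(…)^5.2 = 6.39×10^-5
D = 0.66·(6.94×10^-6 + 6.39×10^-5)^0.04 = 0.4504 m = 450 mm
Check: V = 2.57 m/s, Re = 1.01×10^6, f = 0.01200, h_f = 19.2 m ≈ 20.1 m ✓

D ≈ 450 mm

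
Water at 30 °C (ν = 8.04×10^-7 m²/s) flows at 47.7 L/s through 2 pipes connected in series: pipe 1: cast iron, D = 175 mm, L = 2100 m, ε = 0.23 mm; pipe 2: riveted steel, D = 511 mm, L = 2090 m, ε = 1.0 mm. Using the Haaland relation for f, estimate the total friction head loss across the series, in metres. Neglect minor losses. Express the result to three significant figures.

Pipe 1: V = 1.983 m/s, Re = 4.32×10^5, ε/D = 0.00131, f = 0.02155, h_1 = f(L/D)V²/2g = 51.84 m
Pipe 2: V = 0.2326 m/s, Re = 1.48×10^5, ε/D = 0.00196, f = 0.02439, h_2 = f(L/D)V²/2g = 0.2751 m
Series → Q common, losses add: H = Σh = 52.11 m

H ≈ 52.1 m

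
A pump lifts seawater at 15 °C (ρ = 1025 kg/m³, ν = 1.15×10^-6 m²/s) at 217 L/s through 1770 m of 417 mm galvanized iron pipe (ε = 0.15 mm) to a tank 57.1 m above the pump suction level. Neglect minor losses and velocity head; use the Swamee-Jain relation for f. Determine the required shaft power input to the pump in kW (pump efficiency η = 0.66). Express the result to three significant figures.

P_shaft ≈ 219 kW

V = 4Q/(πD²) = 1.589 m/s; Re = 5.76×10^5; ε/D = 3.60×10^-4; f = 0.01669
h_f = f(L/D)V²/2g = 9.115 m
Total head H = z + h_f = 57.1 + 9.115 = 66.21 m
P_hyd = ρgQH = 1025·9.81·0.217·66.21 = 144.5 kW
P_shaft = P_hyd/η = 144.5/0.66 = 218.9 kW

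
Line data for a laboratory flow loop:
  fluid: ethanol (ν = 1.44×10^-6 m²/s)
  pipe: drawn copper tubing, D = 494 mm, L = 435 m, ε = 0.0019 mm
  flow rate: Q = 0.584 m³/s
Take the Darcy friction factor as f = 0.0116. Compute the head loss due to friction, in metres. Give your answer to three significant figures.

h_f ≈ 4.83 m

V = 4Q/(πD²) = 4·0.584/(π·0.494²) = 3.047 m/s
h_f = f(L/D)V²/(2g) = 0.01160·(435/0.494)·3.047²/(2·9.81) = 4.833 m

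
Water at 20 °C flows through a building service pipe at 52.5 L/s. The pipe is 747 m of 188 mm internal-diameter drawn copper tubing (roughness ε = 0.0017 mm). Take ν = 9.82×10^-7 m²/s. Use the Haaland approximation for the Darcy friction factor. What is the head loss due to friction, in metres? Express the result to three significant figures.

h_f ≈ 10.1 m

V = 4Q/(πD²) = 4·0.0525/(π·0.188²) = 1.891 m/s
Re = VD/ν = 1.891·0.188/9.82×10^-7 = 3.62×10^5 → turbulent
ε/D = 0.0017/188 = 9.04×10^-6
Haaland: f = 0.01393
h_f = f(L/D)V²/(2g) = 0.01393·(747/0.188)·1.891²/(2·9.81) = 10.09 m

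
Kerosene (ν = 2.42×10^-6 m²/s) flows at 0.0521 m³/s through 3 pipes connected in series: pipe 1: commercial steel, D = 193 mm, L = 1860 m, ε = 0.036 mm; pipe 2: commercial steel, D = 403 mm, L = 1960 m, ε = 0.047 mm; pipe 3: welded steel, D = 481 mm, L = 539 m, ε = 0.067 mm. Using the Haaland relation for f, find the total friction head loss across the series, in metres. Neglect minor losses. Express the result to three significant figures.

Pipe 1: V = 1.781 m/s, Re = 1.42×10^5, ε/D = 1.87×10^-4, f = 0.01764, h_1 = f(L/D)V²/2g = 27.47 m
Pipe 2: V = 0.4084 m/s, Re = 6.80×10^4, ε/D = 1.17×10^-4, f = 0.01976, h_2 = f(L/D)V²/2g = 0.8170 m
Pipe 3: V = 0.2867 m/s, Re = 5.70×10^4, ε/D = 1.39×10^-4, f = 0.02055, h_3 = f(L/D)V²/2g = 0.09651 m
Series → Q common, losses add: H = Σh = 28.39 m

H ≈ 28.4 m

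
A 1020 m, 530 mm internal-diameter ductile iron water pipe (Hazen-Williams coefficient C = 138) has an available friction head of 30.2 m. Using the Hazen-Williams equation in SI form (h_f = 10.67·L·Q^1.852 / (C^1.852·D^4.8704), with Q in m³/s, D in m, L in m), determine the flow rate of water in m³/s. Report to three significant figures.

Rearranging: Q = [h_f·C^1.852·D^4.8704 / (10.67·L)]^(1/1.852)
Q = [30.2·138^1.852·0.530^4.8704 / (10.67·1020)]^0.540 = 1.082 m³/s

Q ≈ 1.08 m³/s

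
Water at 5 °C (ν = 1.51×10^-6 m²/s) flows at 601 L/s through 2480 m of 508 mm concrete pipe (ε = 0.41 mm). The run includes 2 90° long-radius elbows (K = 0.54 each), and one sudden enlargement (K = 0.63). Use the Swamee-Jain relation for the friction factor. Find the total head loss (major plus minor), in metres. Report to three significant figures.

H_L ≈ 42.6 m

V = 4Q/(πD²) = 2.965 m/s; V²/2g = 0.4481 m
Re = 9.98×10^5, ε/D = 8.07×10^-4 → f = 0.01910 (Swamee-Jain)
Major: h_f = f(L/D)·V²/2g = 0.01910·4882·0.4481 = 41.79 m
Minor: ΣK = 1.71; h_m = ΣK·V²/2g = 0.7663 m
Total H_L = 41.79 + 0.7663 = 42.55 m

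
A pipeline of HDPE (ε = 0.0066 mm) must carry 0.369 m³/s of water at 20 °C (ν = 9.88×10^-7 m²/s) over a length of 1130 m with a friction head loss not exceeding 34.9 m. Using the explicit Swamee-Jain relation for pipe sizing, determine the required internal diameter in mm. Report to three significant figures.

Swamee-Jain (Type III): D = 0.66·[ε^1.25·(LQ²/(gh_f))^4.75 + ν·Q^9.4·(L/(gh_f))^5.2]^0.04
LQ²/(gh_f) = 0.4494; L/(gh_f) = 3.301
Term 1 = ε^1.25·(…)^4.75 = 7.49×10^-9; Term 2 = ν·Q^9.4·(…)^5.2 = 4.18×10^-8
D = 0.66·(7.49×10^-9 + 4.18×10^-8)^0.04 = 0.3367 m = 337 mm
Check: V = 4.14 m/s, Re = 1.41×10^6, f = 0.01153, h_f = 33.9 m ≈ 34.9 m ✓

D ≈ 337 mm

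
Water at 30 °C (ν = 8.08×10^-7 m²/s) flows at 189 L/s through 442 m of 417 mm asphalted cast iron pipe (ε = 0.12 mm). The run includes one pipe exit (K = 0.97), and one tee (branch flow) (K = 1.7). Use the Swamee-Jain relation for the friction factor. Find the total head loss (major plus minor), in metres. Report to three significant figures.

H_L ≈ 1.91 m

V = 4Q/(πD²) = 1.384 m/s; V²/2g = 0.09761 m
Re = 7.14×10^5, ε/D = 2.88×10^-4 → f = 0.01591 (Swamee-Jain)
Major: h_f = f(L/D)·V²/2g = 0.01591·1060·0.09761 = 1.646 m
Minor: ΣK = 2.67; h_m = ΣK·V²/2g = 0.2606 m
Total H_L = 1.646 + 0.2606 = 1.907 m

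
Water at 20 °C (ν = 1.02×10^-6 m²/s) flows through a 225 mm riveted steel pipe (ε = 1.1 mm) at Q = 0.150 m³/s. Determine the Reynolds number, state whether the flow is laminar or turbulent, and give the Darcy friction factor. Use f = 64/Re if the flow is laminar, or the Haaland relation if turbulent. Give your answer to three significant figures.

V = 4Q/(πD²) = 3.773 m/s
Re = VD/ν = 3.773·0.225/1.02×10^-6 = 8.32×10^5
Re > 4000 → turbulent; ε/D = 0.00489
Haaland: f = 0.03033

Re ≈ 8.32×10^5; turbulent; f ≈ 0.0303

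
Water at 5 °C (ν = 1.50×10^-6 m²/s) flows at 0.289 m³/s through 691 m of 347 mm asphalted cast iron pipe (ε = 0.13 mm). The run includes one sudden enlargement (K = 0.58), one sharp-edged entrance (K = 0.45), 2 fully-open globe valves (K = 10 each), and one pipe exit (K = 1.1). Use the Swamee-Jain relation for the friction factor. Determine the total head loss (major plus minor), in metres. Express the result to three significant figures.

V = 4Q/(πD²) = 3.056 m/s; V²/2g = 0.4760 m
Re = 7.07×10^5, ε/D = 3.75×10^-4 → f = 0.01662 (Swamee-Jain)
Major: h_f = f(L/D)·V²/2g = 0.01662·1991·0.4760 = 15.76 m
Minor: ΣK = 22.1; h_m = ΣK·V²/2g = 10.53 m
Total H_L = 15.76 + 10.53 = 26.29 m

H_L ≈ 26.3 m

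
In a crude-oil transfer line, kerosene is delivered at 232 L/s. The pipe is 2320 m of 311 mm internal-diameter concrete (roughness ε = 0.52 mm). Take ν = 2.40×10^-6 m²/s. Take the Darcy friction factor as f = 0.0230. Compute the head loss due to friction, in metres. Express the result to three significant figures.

V = 4Q/(πD²) = 4·0.232/(π·0.311²) = 3.054 m/s
h_f = f(L/D)V²/(2g) = 0.02300·(2320/0.311)·3.054²/(2·9.81) = 81.57 m

h_f ≈ 81.6 m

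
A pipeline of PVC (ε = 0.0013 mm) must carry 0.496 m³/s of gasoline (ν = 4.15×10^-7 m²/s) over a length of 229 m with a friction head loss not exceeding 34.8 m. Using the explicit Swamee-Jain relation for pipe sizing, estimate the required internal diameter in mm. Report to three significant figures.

D ≈ 260 mm

Swamee-Jain (Type III): D = 0.66·[ε^1.25·(LQ²/(gh_f))^4.75 + ν·Q^9.4·(L/(gh_f))^5.2]^0.04
LQ²/(gh_f) = 0.1650; L/(gh_f) = 0.6708
Term 1 = ε^1.25·(…)^4.75 = 8.43×10^-12; Term 2 = ν·Q^9.4·(…)^5.2 = 7.14×10^-11
D = 0.66·(8.43×10^-12 + 7.14×10^-11)^0.04 = 0.2604 m = 260 mm
Check: V = 9.31 m/s, Re = 5.84×10^6, f = 0.009172, h_f = 35.7 m ≈ 34.8 m ✓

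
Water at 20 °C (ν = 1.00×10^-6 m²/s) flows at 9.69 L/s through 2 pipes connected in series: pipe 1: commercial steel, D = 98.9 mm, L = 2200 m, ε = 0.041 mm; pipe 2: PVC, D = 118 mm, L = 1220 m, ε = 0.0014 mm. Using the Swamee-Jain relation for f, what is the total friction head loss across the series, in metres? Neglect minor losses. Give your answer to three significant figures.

H ≈ 42.5 m

Pipe 1: V = 1.261 m/s, Re = 1.25×10^5, ε/D = 4.15×10^-4, f = 0.01947, h_1 = f(L/D)V²/2g = 35.11 m
Pipe 2: V = 0.8861 m/s, Re = 1.05×10^5, ε/D = 1.19×10^-5, f = 0.01777, h_2 = f(L/D)V²/2g = 7.353 m
Series → Q common, losses add: H = Σh = 42.47 m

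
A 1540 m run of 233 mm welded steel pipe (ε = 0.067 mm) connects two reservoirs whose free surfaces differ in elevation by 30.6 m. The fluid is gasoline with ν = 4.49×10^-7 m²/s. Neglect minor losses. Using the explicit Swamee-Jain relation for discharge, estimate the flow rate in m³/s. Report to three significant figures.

Swamee-Jain (Type II): Q = -0.965·√(gD⁵h_f/L)·ln[ε/(3.7D) + √(3.17ν²L/(gD³h_f))]
√(gD⁵h_f/L) = √(9.81·0.233⁵·30.6/1540) = 0.01157
ε/(3.7D) = 7.77×10^-5; √(3.17ν²L/(gD³h_f)) = 1.61×10^-5
Q = -0.965·0.01157·ln(9.382×10^-5) = 0.1035 m³/s
Check: V = 2.43 m/s, Re = 1.26×10^6, f = 0.01550, h_f = 30.8 m ≈ 30.6 m ✓

Q ≈ 0.104 m³/s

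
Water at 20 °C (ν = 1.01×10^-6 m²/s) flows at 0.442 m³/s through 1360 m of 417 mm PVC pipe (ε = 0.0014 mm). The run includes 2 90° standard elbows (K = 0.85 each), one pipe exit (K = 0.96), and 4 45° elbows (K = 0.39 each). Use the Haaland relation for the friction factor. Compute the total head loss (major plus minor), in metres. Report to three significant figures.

H_L ≈ 21.6 m

V = 4Q/(πD²) = 3.236 m/s; V²/2g = 0.5339 m
Re = 1.34×10^6, ε/D = 3.36×10^-6 → f = 0.01111 (Haaland)
Major: h_f = f(L/D)·V²/2g = 0.01111·3261·0.5339 = 19.34 m
Minor: ΣK = 4.22; h_m = ΣK·V²/2g = 2.253 m
Total H_L = 19.34 + 2.253 = 21.60 m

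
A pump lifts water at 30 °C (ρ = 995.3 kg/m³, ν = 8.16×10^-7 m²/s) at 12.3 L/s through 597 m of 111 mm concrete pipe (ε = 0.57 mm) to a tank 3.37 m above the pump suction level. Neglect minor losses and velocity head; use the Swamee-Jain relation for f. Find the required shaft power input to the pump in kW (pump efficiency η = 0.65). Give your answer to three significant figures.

V = 4Q/(πD²) = 1.271 m/s; Re = 1.73×10^5; ε/D = 0.00514; f = 0.03134
h_f = f(L/D)V²/2g = 13.88 m
Total head H = z + h_f = 3.37 + 13.88 = 17.25 m
P_hyd = ρgQH = 995.3·9.81·0.0123·17.25 = 2.072 kW
P_shaft = P_hyd/η = 2.072/0.65 = 3.187 kW

P_shaft ≈ 3.19 kW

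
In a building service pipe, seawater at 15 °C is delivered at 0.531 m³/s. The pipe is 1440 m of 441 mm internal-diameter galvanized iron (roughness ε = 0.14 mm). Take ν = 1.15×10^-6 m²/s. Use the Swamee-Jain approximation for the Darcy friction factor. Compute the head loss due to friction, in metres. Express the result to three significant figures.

h_f ≈ 31.7 m

V = 4Q/(πD²) = 4·0.531/(π·0.441²) = 3.476 m/s
Re = VD/ν = 3.476·0.441/1.15×10^-6 = 1.33×10^6 → turbulent
ε/D = 0.14/441 = 3.17×10^-4
Swamee-Jain: f = 0.01574
h_f = f(L/D)V²/(2g) = 0.01574·(1440/0.441)·3.476²/(2·9.81) = 31.66 m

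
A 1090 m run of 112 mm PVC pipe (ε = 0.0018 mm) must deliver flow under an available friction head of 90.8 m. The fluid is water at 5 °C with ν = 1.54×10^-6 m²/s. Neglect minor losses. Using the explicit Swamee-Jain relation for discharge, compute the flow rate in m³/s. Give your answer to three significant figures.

Swamee-Jain (Type II): Q = -0.965·√(gD⁵h_f/L)·ln[ε/(3.7D) + √(3.17ν²L/(gD³h_f))]
√(gD⁵h_f/L) = √(9.81·0.112⁵·90.8/1090) = 0.003795
ε/(3.7D) = 4.34×10^-6; √(3.17ν²L/(gD³h_f)) = 8.09×10^-5
Q = -0.965·0.003795·ln(8.526×10^-5) = 0.03431 m³/s
Check: V = 3.48 m/s, Re = 2.53×10^5, f = 0.01501, h_f = 90.3 m ≈ 90.8 m ✓

Q ≈ 0.0343 m³/s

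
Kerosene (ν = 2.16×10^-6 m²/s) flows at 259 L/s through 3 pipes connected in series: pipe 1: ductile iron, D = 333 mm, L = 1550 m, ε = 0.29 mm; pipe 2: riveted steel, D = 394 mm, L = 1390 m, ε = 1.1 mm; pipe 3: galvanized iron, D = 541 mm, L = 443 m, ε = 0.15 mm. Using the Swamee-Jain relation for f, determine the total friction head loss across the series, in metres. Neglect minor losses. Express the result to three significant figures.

H ≈ 63.7 m

Pipe 1: V = 2.974 m/s, Re = 4.58×10^5, ε/D = 8.71×10^-4, f = 0.01983, h_1 = f(L/D)V²/2g = 41.61 m
Pipe 2: V = 2.124 m/s, Re = 3.87×10^5, ε/D = 0.00279, f = 0.02614, h_2 = f(L/D)V²/2g = 21.21 m
Pipe 3: V = 1.127 m/s, Re = 2.82×10^5, ε/D = 2.77×10^-4, f = 0.01700, h_3 = f(L/D)V²/2g = 0.9007 m
Series → Q common, losses add: H = Σh = 63.72 m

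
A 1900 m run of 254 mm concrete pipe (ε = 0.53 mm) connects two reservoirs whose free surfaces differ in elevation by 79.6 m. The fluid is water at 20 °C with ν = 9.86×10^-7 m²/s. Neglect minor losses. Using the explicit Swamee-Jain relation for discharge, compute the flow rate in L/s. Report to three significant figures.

Swamee-Jain (Type II): Q = -0.965·√(gD⁵h_f/L)·ln[ε/(3.7D) + √(3.17ν²L/(gD³h_f))]
√(gD⁵h_f/L) = √(9.81·0.254⁵·79.6/1900) = 0.02084
ε/(3.7D) = 5.64×10^-4; √(3.17ν²L/(gD³h_f)) = 2.14×10^-5
Q = -0.965·0.02084·ln(5.853×10^-4) = 0.1497 m³/s
Check: V = 2.95 m/s, Re = 7.61×10^5, f = 0.02401, h_f = 79.9 m ≈ 79.6 m ✓

Q ≈ 150 L/s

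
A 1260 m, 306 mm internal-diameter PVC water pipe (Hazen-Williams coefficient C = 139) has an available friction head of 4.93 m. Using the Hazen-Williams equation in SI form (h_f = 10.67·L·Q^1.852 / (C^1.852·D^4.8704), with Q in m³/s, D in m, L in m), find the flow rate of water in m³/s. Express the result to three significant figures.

Q ≈ 0.0862 m³/s

Rearranging: Q = [h_f·C^1.852·D^4.8704 / (10.67·L)]^(1/1.852)
Q = [4.93·139^1.852·0.306^4.8704 / (10.67·1260)]^0.540 = 0.08619 m³/s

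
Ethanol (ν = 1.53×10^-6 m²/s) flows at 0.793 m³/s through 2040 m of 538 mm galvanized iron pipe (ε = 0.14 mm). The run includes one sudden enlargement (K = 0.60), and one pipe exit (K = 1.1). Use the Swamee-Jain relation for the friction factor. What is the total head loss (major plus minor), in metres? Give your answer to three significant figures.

H_L ≈ 36.9 m

V = 4Q/(πD²) = 3.488 m/s; V²/2g = 0.6202 m
Re = 1.23×10^6, ε/D = 2.60×10^-4 → f = 0.01525 (Swamee-Jain)
Major: h_f = f(L/D)·V²/2g = 0.01525·3792·0.6202 = 35.86 m
Minor: ΣK = 1.70; h_m = ΣK·V²/2g = 1.054 m
Total H_L = 35.86 + 1.054 = 36.92 m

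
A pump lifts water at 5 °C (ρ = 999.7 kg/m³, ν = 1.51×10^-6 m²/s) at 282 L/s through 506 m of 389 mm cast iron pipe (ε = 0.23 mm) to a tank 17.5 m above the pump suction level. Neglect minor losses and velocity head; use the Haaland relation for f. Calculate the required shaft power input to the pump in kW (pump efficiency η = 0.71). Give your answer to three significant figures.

P_shaft ≈ 94.3 kW

V = 4Q/(πD²) = 2.373 m/s; Re = 6.11×10^5; ε/D = 5.91×10^-4; f = 0.01800
h_f = f(L/D)V²/2g = 6.720 m
Total head H = z + h_f = 17.5 + 6.720 = 24.22 m
P_hyd = ρgQH = 999.7·9.81·0.282·24.22 = 66.98 kW
P_shaft = P_hyd/η = 66.98/0.71 = 94.34 kW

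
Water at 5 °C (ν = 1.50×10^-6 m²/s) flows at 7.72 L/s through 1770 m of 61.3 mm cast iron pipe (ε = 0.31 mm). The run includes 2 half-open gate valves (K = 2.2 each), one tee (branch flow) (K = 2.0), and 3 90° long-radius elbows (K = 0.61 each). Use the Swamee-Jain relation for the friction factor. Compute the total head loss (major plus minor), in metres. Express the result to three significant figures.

H_L ≈ 321 m

V = 4Q/(πD²) = 2.616 m/s; V²/2g = 0.3487 m
Re = 1.07×10^5, ε/D = 0.00506 → f = 0.03159 (Swamee-Jain)
Major: h_f = f(L/D)·V²/2g = 0.03159·28874·0.3487 = 318.1 m
Minor: ΣK = 8.23; h_m = ΣK·V²/2g = 2.870 m
Total H_L = 318.1 + 2.870 = 321.0 m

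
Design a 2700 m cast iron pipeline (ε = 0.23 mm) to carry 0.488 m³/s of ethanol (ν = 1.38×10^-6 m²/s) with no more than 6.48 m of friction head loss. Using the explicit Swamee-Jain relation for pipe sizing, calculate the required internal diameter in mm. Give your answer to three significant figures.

D ≈ 681 mm

Swamee-Jain (Type III): D = 0.66·[ε^1.25·(LQ²/(gh_f))^4.75 + ν·Q^9.4·(L/(gh_f))^5.2]^0.04
LQ²/(gh_f) = 10.11; L/(gh_f) = 42.47
Term 1 = ε^1.25·(…)^4.75 = 1.68; Term 2 = ν·Q^9.4·(…)^5.2 = 0.476
D = 0.66·(1.68 + 0.476)^0.04 = 0.6806 m = 681 mm
Check: V = 1.34 m/s, Re = 6.62×10^5, f = 0.01640, h_f = 5.96 m ≈ 6.48 m ✓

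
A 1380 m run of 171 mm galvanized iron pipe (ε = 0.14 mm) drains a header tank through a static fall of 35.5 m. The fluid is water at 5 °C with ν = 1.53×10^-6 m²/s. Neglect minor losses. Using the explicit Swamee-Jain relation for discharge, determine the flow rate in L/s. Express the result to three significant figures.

Q ≈ 47.6 L/s

Swamee-Jain (Type II): Q = -0.965·√(gD⁵h_f/L)·ln[ε/(3.7D) + √(3.17ν²L/(gD³h_f))]
√(gD⁵h_f/L) = √(9.81·0.171⁵·35.5/1380) = 0.006074
ε/(3.7D) = 2.21×10^-4; √(3.17ν²L/(gD³h_f)) = 7.67×10^-5
Q = -0.965·0.006074·ln(2.980×10^-4) = 0.04759 m³/s
Check: V = 2.07 m/s, Re = 2.32×10^5, f = 0.02025, h_f = 35.8 m ≈ 35.5 m ✓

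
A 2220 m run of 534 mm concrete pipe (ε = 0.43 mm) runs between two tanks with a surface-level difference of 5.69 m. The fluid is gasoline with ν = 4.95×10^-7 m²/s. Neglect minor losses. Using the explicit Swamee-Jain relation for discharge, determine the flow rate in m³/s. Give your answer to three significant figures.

Q ≈ 0.267 m³/s

Swamee-Jain (Type II): Q = -0.965·√(gD⁵h_f/L)·ln[ε/(3.7D) + √(3.17ν²L/(gD³h_f))]
√(gD⁵h_f/L) = √(9.81·0.534⁵·5.69/2220) = 0.03304
ε/(3.7D) = 2.18×10^-4; √(3.17ν²L/(gD³h_f)) = 1.42×10^-5
Q = -0.965·0.03304·ln(2.319×10^-4) = 0.2669 m³/s
Check: V = 1.19 m/s, Re = 1.29×10^6, f = 0.01900, h_f = 5.72 m ≈ 5.69 m ✓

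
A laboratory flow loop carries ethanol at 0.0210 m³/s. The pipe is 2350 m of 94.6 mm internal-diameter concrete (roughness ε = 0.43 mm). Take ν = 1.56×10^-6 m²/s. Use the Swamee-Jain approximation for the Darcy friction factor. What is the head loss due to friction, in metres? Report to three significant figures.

h_f ≈ 342 m

V = 4Q/(πD²) = 4·0.0210/(π·0.0946²) = 2.988 m/s
Re = VD/ν = 2.988·0.0946/1.56×10^-6 = 1.81×10^5 → turbulent
ε/D = 0.43/94.6 = 0.00455
Swamee-Jain: f = 0.03025
h_f = f(L/D)V²/(2g) = 0.03025·(2350/0.0946)·2.988²/(2·9.81) = 342.0 m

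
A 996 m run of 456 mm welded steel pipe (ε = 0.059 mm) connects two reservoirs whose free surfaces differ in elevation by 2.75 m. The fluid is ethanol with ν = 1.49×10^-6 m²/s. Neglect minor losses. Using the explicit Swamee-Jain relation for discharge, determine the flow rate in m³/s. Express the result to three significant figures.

Swamee-Jain (Type II): Q = -0.965·√(gD⁵h_f/L)·ln[ε/(3.7D) + √(3.17ν²L/(gD³h_f))]
√(gD⁵h_f/L) = √(9.81·0.456⁵·2.75/996) = 0.02311
ε/(3.7D) = 3.50×10^-5; √(3.17ν²L/(gD³h_f)) = 5.23×10^-5
Q = -0.965·0.02311·ln(8.732×10^-5) = 0.2084 m³/s
Check: V = 1.28 m/s, Re = 3.91×10^5, f = 0.01521, h_f = 2.76 m ≈ 2.75 m ✓

Q ≈ 0.208 m³/s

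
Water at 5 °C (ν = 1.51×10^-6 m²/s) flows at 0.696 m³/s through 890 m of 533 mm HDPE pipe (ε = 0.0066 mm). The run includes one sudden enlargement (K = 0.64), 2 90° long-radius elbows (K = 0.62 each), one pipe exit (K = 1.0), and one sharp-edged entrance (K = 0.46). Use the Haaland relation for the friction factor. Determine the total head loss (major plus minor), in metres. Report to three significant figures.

H_L ≈ 11.3 m

V = 4Q/(πD²) = 3.119 m/s; V²/2g = 0.4959 m
Re = 1.10×10^6, ε/D = 1.24×10^-5 → f = 0.01164 (Haaland)
Major: h_f = f(L/D)·V²/2g = 0.01164·1670·0.4959 = 9.642 m
Minor: ΣK = 3.34; h_m = ΣK·V²/2g = 1.656 m
Total H_L = 9.642 + 1.656 = 11.30 m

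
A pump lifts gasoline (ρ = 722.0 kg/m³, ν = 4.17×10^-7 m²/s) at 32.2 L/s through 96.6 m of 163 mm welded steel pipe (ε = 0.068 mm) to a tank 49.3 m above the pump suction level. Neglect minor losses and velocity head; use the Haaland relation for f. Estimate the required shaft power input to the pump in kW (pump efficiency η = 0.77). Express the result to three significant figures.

V = 4Q/(πD²) = 1.543 m/s; Re = 6.03×10^5; ε/D = 4.17×10^-4; f = 0.01688
h_f = f(L/D)V²/2g = 1.214 m
Total head H = z + h_f = 49.3 + 1.214 = 50.51 m
P_hyd = ρgQH = 722.0·9.81·0.0322·50.51 = 11.52 kW
P_shaft = P_hyd/η = 11.52/0.77 = 14.96 kW

P_shaft ≈ 15.0 kW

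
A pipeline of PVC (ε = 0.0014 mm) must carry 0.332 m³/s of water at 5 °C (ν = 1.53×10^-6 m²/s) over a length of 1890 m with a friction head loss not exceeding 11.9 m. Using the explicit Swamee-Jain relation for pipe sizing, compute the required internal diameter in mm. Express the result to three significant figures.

D ≈ 456 mm

Swamee-Jain (Type III): D = 0.66·[ε^1.25·(LQ²/(gh_f))^4.75 + ν·Q^9.4·(L/(gh_f))^5.2]^0.04
LQ²/(gh_f) = 1.785; L/(gh_f) = 16.19
Term 1 = ε^1.25·(…)^4.75 = 7.54×10^-7; Term 2 = ν·Q^9.4·(…)^5.2 = 9.36×10^-5
D = 0.66·(7.54×10^-7 + 9.36×10^-5)^0.04 = 0.4556 m = 456 mm
Check: V = 2.04 m/s, Re = 6.06×10^5, f = 0.01271, h_f = 11.1 m ≈ 11.9 m ✓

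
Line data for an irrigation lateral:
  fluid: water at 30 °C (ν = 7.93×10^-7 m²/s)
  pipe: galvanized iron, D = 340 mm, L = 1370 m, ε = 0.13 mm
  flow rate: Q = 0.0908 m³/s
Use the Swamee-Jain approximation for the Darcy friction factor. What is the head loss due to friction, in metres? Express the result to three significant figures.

V = 4Q/(πD²) = 4·0.0908/(π·0.340²) = 1.000 m/s
Re = VD/ν = 1.000·0.340/7.93×10^-7 = 4.29×10^5 → turbulent
ε/D = 0.13/340 = 3.82×10^-4
Swamee-Jain: f = 0.01716
h_f = f(L/D)V²/(2g) = 0.01716·(1370/0.340)·1.000²/(2·9.81) = 3.524 m

h_f ≈ 3.52 m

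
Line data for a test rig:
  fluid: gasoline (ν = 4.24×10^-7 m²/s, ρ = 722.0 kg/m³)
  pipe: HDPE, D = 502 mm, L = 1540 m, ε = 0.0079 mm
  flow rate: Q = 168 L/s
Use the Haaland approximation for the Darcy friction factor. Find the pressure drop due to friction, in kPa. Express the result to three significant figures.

Δp ≈ 9.47 kPa

V = 4Q/(πD²) = 4·0.168/(π·0.502²) = 0.8488 m/s
Re = VD/ν = 0.8488·0.502/4.24×10^-7 = 1.00×10^6 → turbulent
ε/D = 0.0079/502 = 1.57×10^-5
Haaland: f = 0.01187
h_f = f(L/D)V²/(2g) = 0.01187·(1540/0.502)·0.8488²/(2·9.81) = 1.337 m
Δp = ρg·h_f = 722.0·9.81·1.337 = 9.471 kPa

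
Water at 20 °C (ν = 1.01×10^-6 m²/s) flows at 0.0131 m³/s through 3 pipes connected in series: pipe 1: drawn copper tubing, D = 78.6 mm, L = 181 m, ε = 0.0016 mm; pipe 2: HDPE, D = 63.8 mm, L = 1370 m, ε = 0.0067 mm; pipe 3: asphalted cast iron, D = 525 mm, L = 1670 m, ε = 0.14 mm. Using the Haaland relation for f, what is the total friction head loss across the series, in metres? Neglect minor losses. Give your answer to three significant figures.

Pipe 1: V = 2.700 m/s, Re = 2.10×10^5, ε/D = 2.04×10^-5, f = 0.01548, h_1 = f(L/D)V²/2g = 13.25 m
Pipe 2: V = 4.098 m/s, Re = 2.59×10^5, ε/D = 1.05×10^-4, f = 0.01560, h_2 = f(L/D)V²/2g = 286.7 m
Pipe 3: V = 0.06051 m/s, Re = 3.15×10^4, ε/D = 2.67×10^-4, f = 0.02366, h_3 = f(L/D)V²/2g = 0.01405 m
Series → Q common, losses add: H = Σh = 299.9 m

H ≈ 300 m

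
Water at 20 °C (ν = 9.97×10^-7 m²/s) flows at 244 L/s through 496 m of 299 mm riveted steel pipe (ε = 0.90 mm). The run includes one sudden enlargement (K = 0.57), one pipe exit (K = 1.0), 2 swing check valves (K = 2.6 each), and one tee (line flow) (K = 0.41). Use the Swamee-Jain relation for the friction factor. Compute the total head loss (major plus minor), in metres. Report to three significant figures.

H_L ≈ 31.4 m

V = 4Q/(πD²) = 3.475 m/s; V²/2g = 0.6155 m
Re = 1.04×10^6, ε/D = 0.00301 → f = 0.02639 (Swamee-Jain)
Major: h_f = f(L/D)·V²/2g = 0.02639·1659·0.6155 = 26.94 m
Minor: ΣK = 7.18; h_m = ΣK·V²/2g = 4.419 m
Total H_L = 26.94 + 4.419 = 31.36 m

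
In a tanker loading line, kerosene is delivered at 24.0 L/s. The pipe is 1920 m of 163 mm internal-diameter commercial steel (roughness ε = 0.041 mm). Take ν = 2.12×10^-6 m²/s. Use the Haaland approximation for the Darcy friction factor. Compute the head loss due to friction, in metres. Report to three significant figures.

h_f ≈ 15.4 m

V = 4Q/(πD²) = 4·0.0240/(π·0.163²) = 1.150 m/s
Re = VD/ν = 1.150·0.163/2.12×10^-6 = 8.84×10^4 → turbulent
ε/D = 0.041/163 = 2.52×10^-4
Haaland: f = 0.01936
h_f = f(L/D)V²/(2g) = 0.01936·(1920/0.163)·1.150²/(2·9.81) = 15.38 m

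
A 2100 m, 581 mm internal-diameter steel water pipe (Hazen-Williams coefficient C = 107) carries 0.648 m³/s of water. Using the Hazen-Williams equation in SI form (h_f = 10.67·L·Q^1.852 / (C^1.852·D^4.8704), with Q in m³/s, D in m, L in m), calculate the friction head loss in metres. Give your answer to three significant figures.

h_f = 10.67·2100·0.648^1.852 / (107^1.852·0.581^4.8704) = 24.64 m

h_f ≈ 24.6 m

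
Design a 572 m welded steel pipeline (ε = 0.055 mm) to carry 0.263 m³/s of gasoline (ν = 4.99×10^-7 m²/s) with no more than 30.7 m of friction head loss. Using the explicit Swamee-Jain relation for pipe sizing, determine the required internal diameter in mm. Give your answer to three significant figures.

D ≈ 276 mm

Swamee-Jain (Type III): D = 0.66·[ε^1.25·(LQ²/(gh_f))^4.75 + ν·Q^9.4·(L/(gh_f))^5.2]^0.04
LQ²/(gh_f) = 0.1314; L/(gh_f) = 1.899
Term 1 = ε^1.25·(…)^4.75 = 3.08×10^-10; Term 2 = ν·Q^9.4·(…)^5.2 = 4.95×10^-11
D = 0.66·(3.08×10^-10 + 4.95×10^-11)^0.04 = 0.2765 m = 276 mm
Check: V = 4.38 m/s, Re = 2.43×10^6, f = 0.01422, h_f = 28.8 m ≈ 30.7 m ✓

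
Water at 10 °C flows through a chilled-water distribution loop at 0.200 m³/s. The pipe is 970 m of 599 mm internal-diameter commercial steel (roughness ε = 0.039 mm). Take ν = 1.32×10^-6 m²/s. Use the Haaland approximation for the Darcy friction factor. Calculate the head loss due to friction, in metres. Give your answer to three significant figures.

h_f ≈ 0.613 m

V = 4Q/(πD²) = 4·0.200/(π·0.599²) = 0.7097 m/s
Re = VD/ν = 0.7097·0.599/1.32×10^-6 = 3.22×10^5 → turbulent
ε/D = 0.039/599 = 6.51×10^-5
Haaland: f = 0.01476
h_f = f(L/D)V²/(2g) = 0.01476·(970/0.599)·0.7097²/(2·9.81) = 0.6135 m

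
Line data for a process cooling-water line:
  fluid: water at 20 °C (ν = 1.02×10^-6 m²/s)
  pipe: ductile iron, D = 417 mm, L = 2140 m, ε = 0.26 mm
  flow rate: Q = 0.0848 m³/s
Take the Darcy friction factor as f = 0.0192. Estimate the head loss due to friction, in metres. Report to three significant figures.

V = 4Q/(πD²) = 4·0.0848/(π·0.417²) = 0.6209 m/s
h_f = f(L/D)V²/(2g) = 0.01920·(2140/0.417)·0.6209²/(2·9.81) = 1.936 m

h_f ≈ 1.94 m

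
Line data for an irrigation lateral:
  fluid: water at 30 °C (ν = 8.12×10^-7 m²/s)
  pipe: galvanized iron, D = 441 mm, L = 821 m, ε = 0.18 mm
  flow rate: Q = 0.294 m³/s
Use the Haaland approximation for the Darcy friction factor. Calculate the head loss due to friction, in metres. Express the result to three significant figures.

h_f ≈ 5.79 m

V = 4Q/(πD²) = 4·0.294/(π·0.441²) = 1.925 m/s
Re = VD/ν = 1.925·0.441/8.12×10^-7 = 1.05×10^6 → turbulent
ε/D = 0.18/441 = 4.08×10^-4
Haaland: f = 0.01648
h_f = f(L/D)V²/(2g) = 0.01648·(821/0.441)·1.925²/(2·9.81) = 5.795 m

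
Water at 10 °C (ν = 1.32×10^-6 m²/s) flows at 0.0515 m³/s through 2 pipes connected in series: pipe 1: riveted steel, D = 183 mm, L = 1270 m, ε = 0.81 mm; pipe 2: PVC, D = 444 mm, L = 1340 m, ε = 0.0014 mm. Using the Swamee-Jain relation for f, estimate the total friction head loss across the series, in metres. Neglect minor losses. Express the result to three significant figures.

Pipe 1: V = 1.958 m/s, Re = 2.71×10^5, ε/D = 0.00443, f = 0.02981, h_1 = f(L/D)V²/2g = 40.42 m
Pipe 2: V = 0.3326 m/s, Re = 1.12×10^5, ε/D = 3.15×10^-6, f = 0.01747, h_2 = f(L/D)V²/2g = 0.2973 m
Series → Q common, losses add: H = Σh = 40.72 m

H ≈ 40.7 m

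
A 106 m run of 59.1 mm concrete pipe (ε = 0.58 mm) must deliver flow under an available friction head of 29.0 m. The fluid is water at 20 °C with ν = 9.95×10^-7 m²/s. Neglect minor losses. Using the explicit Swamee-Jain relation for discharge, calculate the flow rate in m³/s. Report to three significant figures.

Q ≈ 0.00793 m³/s

Swamee-Jain (Type II): Q = -0.965·√(gD⁵h_f/L)·ln[ε/(3.7D) + √(3.17ν²L/(gD³h_f))]
√(gD⁵h_f/L) = √(9.81·0.0591⁵·29.0/106) = 0.001391
ε/(3.7D) = 0.00265; √(3.17ν²L/(gD³h_f)) = 7.53×10^-5
Q = -0.965·0.001391·ln(0.002728) = 0.007926 m³/s
Check: V = 2.89 m/s, Re = 1.72×10^5, f = 0.03819, h_f = 29.1 m ≈ 29.0 m ✓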